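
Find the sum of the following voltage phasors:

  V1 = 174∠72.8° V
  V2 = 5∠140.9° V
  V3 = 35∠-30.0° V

Step 1 — Convert each phasor to rectangular form:
  V1 = 174·(cos(72.8°) + j·sin(72.8°)) = 51.45 + j166.2 V
  V2 = 5·(cos(140.9°) + j·sin(140.9°)) = -3.88 + j3.153 V
  V3 = 35·(cos(-30.0°) + j·sin(-30.0°)) = 30.31 - j17.5 V
Step 2 — Sum components: V_total = 77.88 + j151.9 V.
Step 3 — Convert to polar: |V_total| = 170.7 V, ∠V_total = 62.9°.

V_total = 170.7∠62.9° V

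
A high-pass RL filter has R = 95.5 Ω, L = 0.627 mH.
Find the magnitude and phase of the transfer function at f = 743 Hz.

Step 1 — Angular frequency: ω = 2π·743 = 4668 rad/s.
Step 2 — Transfer function: H(jω) = jωL/(R + jωL).
Step 3 — Numerator jωL = j·2.927; denominator R + jωL = 95.5 + j2.927.
Step 4 — H = 0.0009386 + j0.03062.
Step 5 — Magnitude: |H| = 0.03064 (-30.3 dB); phase: φ = 88.2°.

|H| = 0.03064 (-30.3 dB), φ = 88.2°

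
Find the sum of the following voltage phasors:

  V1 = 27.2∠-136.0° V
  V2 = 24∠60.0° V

Step 1 — Convert each phasor to rectangular form:
  V1 = 27.2·(cos(-136.0°) + j·sin(-136.0°)) = -19.57 - j18.89 V
  V2 = 24·(cos(60.0°) + j·sin(60.0°)) = 12 + j20.78 V
Step 2 — Sum components: V_total = -7.566 + j1.89 V.
Step 3 — Convert to polar: |V_total| = 7.799 V, ∠V_total = 166.0°.

V_total = 7.799∠166.0° V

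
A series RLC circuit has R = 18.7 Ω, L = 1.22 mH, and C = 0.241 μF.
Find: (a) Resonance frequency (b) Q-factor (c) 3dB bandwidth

Step 1 — Resonance condition Im(Z)=0 gives ω₀ = 1/√(LC).
Step 2 — ω₀ = 1/√(0.00122·2.41e-07) = 5.832e+04 rad/s.
Step 3 — f₀ = ω₀/(2π) = 9282 Hz.
Step 4 — Series Q: Q = ω₀L/R = 5.832e+04·0.00122/18.7 = 3.805.
Step 5 — 3dB bandwidth: Δω = ω₀/Q = 1.533e+04 rad/s; BW = Δω/(2π) = 2440 Hz.

(a) f₀ = 9282 Hz  (b) Q = 3.805  (c) BW = 2440 Hz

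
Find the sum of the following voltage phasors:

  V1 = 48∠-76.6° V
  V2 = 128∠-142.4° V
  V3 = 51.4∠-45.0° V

Step 1 — Convert each phasor to rectangular form:
  V1 = 48·(cos(-76.6°) + j·sin(-76.6°)) = 11.12 - j46.69 V
  V2 = 128·(cos(-142.4°) + j·sin(-142.4°)) = -101.4 - j78.1 V
  V3 = 51.4·(cos(-45.0°) + j·sin(-45.0°)) = 36.35 - j36.35 V
Step 2 — Sum components: V_total = -53.94 - j161.1 V.
Step 3 — Convert to polar: |V_total| = 169.9 V, ∠V_total = -108.5°.

V_total = 169.9∠-108.5° V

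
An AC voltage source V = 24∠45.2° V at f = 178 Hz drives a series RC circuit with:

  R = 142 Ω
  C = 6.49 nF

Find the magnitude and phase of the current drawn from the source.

Step 1 — Angular frequency: ω = 2π·f = 2π·178 = 1118 rad/s.
Step 2 — Component impedances:
  R: Z = R = 142 Ω
  C: Z = 1/(jωC) = -j/(ω·C) = 0 - j1.378e+05 Ω
Step 3 — Series combination: Z_total = R + C = 142 - j1.378e+05 Ω = 1.378e+05∠-89.9° Ω.
Step 4 — Source phasor: V = 24∠45.2° V = 16.91 + j17.03 V.
Step 5 — Ohm's law: I = V / Z_total = (16.91 + j17.03) / (142 - j1.378e+05) = -0.0001235 + j0.0001229 A.
Step 6 — Convert to polar: |I| = 0.0001742 A, ∠I = 135.1°.

I = 0.0001742∠135.1° A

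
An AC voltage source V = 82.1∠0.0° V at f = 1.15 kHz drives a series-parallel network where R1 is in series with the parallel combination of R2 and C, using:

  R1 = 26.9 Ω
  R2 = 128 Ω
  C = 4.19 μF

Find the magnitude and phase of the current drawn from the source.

Step 1 — Angular frequency: ω = 2π·f = 2π·1150 = 7226 rad/s.
Step 2 — Component impedances:
  R1: Z = R = 26.9 Ω
  R2: Z = R = 128 Ω
  C: Z = 1/(jωC) = -j/(ω·C) = 0 - j33.03 Ω
Step 3 — Parallel branch: R2 || C = 1/(1/R2 + 1/C) = 7.991 - j30.97 Ω.
Step 4 — Series with R1: Z_total = R1 + (R2 || C) = 34.89 - j30.97 Ω = 46.65∠-41.6° Ω.
Step 5 — Source phasor: V = 82.1∠0.0° V = 82.1 V.
Step 6 — Ohm's law: I = V / Z_total = (82.1) / (34.89 - j30.97) = 1.316 + j1.168 A.
Step 7 — Convert to polar: |I| = 1.76 A, ∠I = 41.6°.

I = 1.76∠41.6° A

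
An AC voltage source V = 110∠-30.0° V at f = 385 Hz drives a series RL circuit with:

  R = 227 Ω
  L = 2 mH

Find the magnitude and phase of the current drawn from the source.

Step 1 — Angular frequency: ω = 2π·f = 2π·385 = 2419 rad/s.
Step 2 — Component impedances:
  R: Z = R = 227 Ω
  L: Z = jωL = j·2419·0.002 = 0 + j4.838 Ω
Step 3 — Series combination: Z_total = R + L = 227 + j4.838 Ω = 227.1∠1.2° Ω.
Step 4 — Source phasor: V = 110∠-30.0° V = 95.26 - j55 V.
Step 5 — Ohm's law: I = V / Z_total = (95.26 - j55) / (227 + j4.838) = 0.4143 - j0.2511 A.
Step 6 — Convert to polar: |I| = 0.4845 A, ∠I = -31.2°.

I = 0.4845∠-31.2° A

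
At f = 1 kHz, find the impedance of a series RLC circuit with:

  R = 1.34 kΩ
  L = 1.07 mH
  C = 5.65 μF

Step 1 — Angular frequency: ω = 2π·f = 2π·1000 = 6283 rad/s.
Step 2 — Component impedances:
  R: Z = R = 1340 Ω
  L: Z = jωL = j·6283·0.00107 = 0 + j6.723 Ω
  C: Z = 1/(jωC) = -j/(ω·C) = 0 - j28.17 Ω
Step 3 — Series combination: Z_total = R + L + C = 1340 - j21.45 Ω = 1340∠-0.9° Ω.

Z = 1340 - j21.45 Ω = 1340∠-0.9° Ω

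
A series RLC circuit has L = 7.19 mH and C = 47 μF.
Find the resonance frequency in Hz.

Step 1 — Resonance condition Im(Z)=0 gives ω₀ = 1/√(LC).
Step 2 — ω₀ = 1/√(0.00719·4.7e-05) = 1720 rad/s.
Step 3 — f₀ = ω₀/(2π) = 273.8 Hz.

f₀ = 273.8 Hz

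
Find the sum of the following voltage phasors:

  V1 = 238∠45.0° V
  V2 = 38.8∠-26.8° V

Step 1 — Convert each phasor to rectangular form:
  V1 = 238·(cos(45.0°) + j·sin(45.0°)) = 168.3 + j168.3 V
  V2 = 38.8·(cos(-26.8°) + j·sin(-26.8°)) = 34.63 - j17.49 V
Step 2 — Sum components: V_total = 202.9 + j150.8 V.
Step 3 — Convert to polar: |V_total| = 252.8 V, ∠V_total = 36.6°.

V_total = 252.8∠36.6° V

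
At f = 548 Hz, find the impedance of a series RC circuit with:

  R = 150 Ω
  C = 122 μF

Step 1 — Angular frequency: ω = 2π·f = 2π·548 = 3443 rad/s.
Step 2 — Component impedances:
  R: Z = R = 150 Ω
  C: Z = 1/(jωC) = -j/(ω·C) = 0 - j2.381 Ω
Step 3 — Series combination: Z_total = R + C = 150 - j2.381 Ω = 150∠-0.9° Ω.

Z = 150 - j2.381 Ω = 150∠-0.9° Ω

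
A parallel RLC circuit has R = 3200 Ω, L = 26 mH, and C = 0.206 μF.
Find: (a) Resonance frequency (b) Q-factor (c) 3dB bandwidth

Step 1 — Resonance: ω₀ = 1/√(LC) = 1/√(0.026·2.06e-07) = 1.366e+04 rad/s.
Step 2 — f₀ = ω₀/(2π) = 2175 Hz.
Step 3 — Parallel Q: Q = R/(ω₀L) = 3200/(1.366e+04·0.026) = 9.007.
Step 4 — Bandwidth: Δω = ω₀/Q = 1517 rad/s; BW = Δω/(2π) = 241.4 Hz.

(a) f₀ = 2175 Hz  (b) Q = 9.007  (c) BW = 241.4 Hz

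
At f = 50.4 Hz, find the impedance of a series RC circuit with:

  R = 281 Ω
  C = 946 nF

Step 1 — Angular frequency: ω = 2π·f = 2π·50.4 = 316.7 rad/s.
Step 2 — Component impedances:
  R: Z = R = 281 Ω
  C: Z = 1/(jωC) = -j/(ω·C) = 0 - j3338 Ω
Step 3 — Series combination: Z_total = R + C = 281 - j3338 Ω = 3350∠-85.2° Ω.

Z = 281 - j3338 Ω = 3350∠-85.2° Ω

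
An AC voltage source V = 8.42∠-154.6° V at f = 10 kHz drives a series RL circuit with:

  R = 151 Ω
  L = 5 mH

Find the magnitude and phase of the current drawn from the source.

Step 1 — Angular frequency: ω = 2π·f = 2π·1e+04 = 6.283e+04 rad/s.
Step 2 — Component impedances:
  R: Z = R = 151 Ω
  L: Z = jωL = j·6.283e+04·0.005 = 0 + j314.2 Ω
Step 3 — Series combination: Z_total = R + L = 151 + j314.2 Ω = 348.6∠64.3° Ω.
Step 4 — Source phasor: V = 8.42∠-154.6° V = -7.606 - j3.612 V.
Step 5 — Ohm's law: I = V / Z_total = (-7.606 - j3.612) / (151 + j314.2) = -0.01879 + j0.01518 A.
Step 6 — Convert to polar: |I| = 0.02416 A, ∠I = 141.1°.

I = 0.02416∠141.1° A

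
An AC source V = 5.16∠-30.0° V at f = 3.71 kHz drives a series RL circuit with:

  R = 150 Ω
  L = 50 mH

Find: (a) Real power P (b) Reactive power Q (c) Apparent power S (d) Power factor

Step 1 — Angular frequency: ω = 2π·f = 2π·3710 = 2.331e+04 rad/s.
Step 2 — Component impedances:
  R: Z = R = 150 Ω
  L: Z = jωL = j·2.331e+04·0.05 = 0 + j1166 Ω
Step 3 — Series combination: Z_total = R + L = 150 + j1166 Ω = 1175∠82.7° Ω.
Step 4 — Source phasor: V = 5.16∠-30.0° V = 4.469 - j2.58 V.
Step 5 — Current: I = V / Z = -0.001692 - j0.004052 A = 0.004391∠-112.7° A.
Step 6 — Complex power: S = V·I* = 0.002892 + j0.02247 VA.
Step 7 — Real power: P = Re(S) = 0.002892 W.
Step 8 — Reactive power: Q = Im(S) = 0.02247 VAR.
Step 9 — Apparent power: |S| = 0.02266 VA.
Step 10 — Power factor: PF = P/|S| = 0.1276 (lagging).

(a) P = 0.002892 W  (b) Q = 0.02247 VAR  (c) S = 0.02266 VA  (d) PF = 0.1276 (lagging)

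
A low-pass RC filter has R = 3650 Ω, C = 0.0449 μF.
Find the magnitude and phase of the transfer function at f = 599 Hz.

Step 1 — Angular frequency: ω = 2π·599 = 3764 rad/s.
Step 2 — Transfer function: H(jω) = 1/(1 + jωRC).
Step 3 — Denominator: 1 + jωRC = 1 + j·3764·3650·4.49e-08 = 1 + j0.6168.
Step 4 — H = 0.7244 - j0.4468.
Step 5 — Magnitude: |H| = 0.8511 (-1.4 dB); phase: φ = -31.7°.

|H| = 0.8511 (-1.4 dB), φ = -31.7°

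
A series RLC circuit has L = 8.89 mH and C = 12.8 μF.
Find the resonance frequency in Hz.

Step 1 — Resonance condition Im(Z)=0 gives ω₀ = 1/√(LC).
Step 2 — ω₀ = 1/√(0.00889·1.28e-05) = 2964 rad/s.
Step 3 — f₀ = ω₀/(2π) = 471.8 Hz.

f₀ = 471.8 Hz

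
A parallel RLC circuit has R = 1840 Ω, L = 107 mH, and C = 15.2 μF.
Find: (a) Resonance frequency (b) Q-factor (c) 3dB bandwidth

Step 1 — Resonance: ω₀ = 1/√(LC) = 1/√(0.107·1.52e-05) = 784.1 rad/s.
Step 2 — f₀ = ω₀/(2π) = 124.8 Hz.
Step 3 — Parallel Q: Q = R/(ω₀L) = 1840/(784.1·0.107) = 21.93.
Step 4 — Bandwidth: Δω = ω₀/Q = 35.76 rad/s; BW = Δω/(2π) = 5.691 Hz.

(a) f₀ = 124.8 Hz  (b) Q = 21.93  (c) BW = 5.691 Hz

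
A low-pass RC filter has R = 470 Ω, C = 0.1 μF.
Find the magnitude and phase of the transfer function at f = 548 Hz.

Step 1 — Angular frequency: ω = 2π·548 = 3443 rad/s.
Step 2 — Transfer function: H(jω) = 1/(1 + jωRC).
Step 3 — Denominator: 1 + jωRC = 1 + j·3443·470·1e-07 = 1 + j0.1618.
Step 4 — H = 0.9745 - j0.1577.
Step 5 — Magnitude: |H| = 0.9872 (-0.1 dB); phase: φ = -9.2°.

|H| = 0.9872 (-0.1 dB), φ = -9.2°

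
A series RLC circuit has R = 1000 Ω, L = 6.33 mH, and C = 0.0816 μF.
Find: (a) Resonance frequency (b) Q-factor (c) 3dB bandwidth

Step 1 — Resonance condition Im(Z)=0 gives ω₀ = 1/√(LC).
Step 2 — ω₀ = 1/√(0.00633·8.16e-08) = 4.4e+04 rad/s.
Step 3 — f₀ = ω₀/(2π) = 7003 Hz.
Step 4 — Series Q: Q = ω₀L/R = 4.4e+04·0.00633/1000 = 0.2785.
Step 5 — 3dB bandwidth: Δω = ω₀/Q = 1.58e+05 rad/s; BW = Δω/(2π) = 2.514e+04 Hz.

(a) f₀ = 7003 Hz  (b) Q = 0.2785  (c) BW = 2.514e+04 Hz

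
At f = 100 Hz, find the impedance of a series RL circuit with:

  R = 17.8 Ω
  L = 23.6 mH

Step 1 — Angular frequency: ω = 2π·f = 2π·100 = 628.3 rad/s.
Step 2 — Component impedances:
  R: Z = R = 17.8 Ω
  L: Z = jωL = j·628.3·0.0236 = 0 + j14.83 Ω
Step 3 — Series combination: Z_total = R + L = 17.8 + j14.83 Ω = 23.17∠39.8° Ω.

Z = 17.8 + j14.83 Ω = 23.17∠39.8° Ω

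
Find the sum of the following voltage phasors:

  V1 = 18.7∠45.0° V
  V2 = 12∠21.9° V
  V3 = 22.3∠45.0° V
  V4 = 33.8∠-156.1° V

Step 1 — Convert each phasor to rectangular form:
  V1 = 18.7·(cos(45.0°) + j·sin(45.0°)) = 13.22 + j13.22 V
  V2 = 12·(cos(21.9°) + j·sin(21.9°)) = 11.13 + j4.476 V
  V3 = 22.3·(cos(45.0°) + j·sin(45.0°)) = 15.77 + j15.77 V
  V4 = 33.8·(cos(-156.1°) + j·sin(-156.1°)) = -30.9 - j13.69 V
Step 2 — Sum components: V_total = 9.224 + j19.77 V.
Step 3 — Convert to polar: |V_total| = 21.82 V, ∠V_total = 65.0°.

V_total = 21.82∠65.0° V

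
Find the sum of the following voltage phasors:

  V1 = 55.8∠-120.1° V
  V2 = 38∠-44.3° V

Step 1 — Convert each phasor to rectangular form:
  V1 = 55.8·(cos(-120.1°) + j·sin(-120.1°)) = -27.98 - j48.28 V
  V2 = 38·(cos(-44.3°) + j·sin(-44.3°)) = 27.2 - j26.54 V
Step 2 — Sum components: V_total = -0.788 - j74.82 V.
Step 3 — Convert to polar: |V_total| = 74.82 V, ∠V_total = -90.6°.

V_total = 74.82∠-90.6° V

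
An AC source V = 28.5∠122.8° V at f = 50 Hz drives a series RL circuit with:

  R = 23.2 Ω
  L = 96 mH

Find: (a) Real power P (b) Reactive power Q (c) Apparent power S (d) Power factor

Step 1 — Angular frequency: ω = 2π·f = 2π·50 = 314.2 rad/s.
Step 2 — Component impedances:
  R: Z = R = 23.2 Ω
  L: Z = jωL = j·314.2·0.096 = 0 + j30.16 Ω
Step 3 — Series combination: Z_total = R + L = 23.2 + j30.16 Ω = 38.05∠52.4° Ω.
Step 4 — Source phasor: V = 28.5∠122.8° V = -15.44 + j23.96 V.
Step 5 — Current: I = V / Z = 0.2516 + j0.7055 A = 0.749∠70.4° A.
Step 6 — Complex power: S = V·I* = 13.02 + j16.92 VA.
Step 7 — Real power: P = Re(S) = 13.02 W.
Step 8 — Reactive power: Q = Im(S) = 16.92 VAR.
Step 9 — Apparent power: |S| = 21.35 VA.
Step 10 — Power factor: PF = P/|S| = 0.6097 (lagging).

(a) P = 13.02 W  (b) Q = 16.92 VAR  (c) S = 21.35 VA  (d) PF = 0.6097 (lagging)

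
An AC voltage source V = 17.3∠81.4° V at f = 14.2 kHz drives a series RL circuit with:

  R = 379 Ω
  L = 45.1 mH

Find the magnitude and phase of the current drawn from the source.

Step 1 — Angular frequency: ω = 2π·f = 2π·1.42e+04 = 8.922e+04 rad/s.
Step 2 — Component impedances:
  R: Z = R = 379 Ω
  L: Z = jωL = j·8.922e+04·0.0451 = 0 + j4024 Ω
Step 3 — Series combination: Z_total = R + L = 379 + j4024 Ω = 4042∠84.6° Ω.
Step 4 — Source phasor: V = 17.3∠81.4° V = 2.587 + j17.11 V.
Step 5 — Ohm's law: I = V / Z_total = (2.587 + j17.11) / (379 + j4024) = 0.004274 - j0.0002404 A.
Step 6 — Convert to polar: |I| = 0.00428 A, ∠I = -3.2°.

I = 0.00428∠-3.2° A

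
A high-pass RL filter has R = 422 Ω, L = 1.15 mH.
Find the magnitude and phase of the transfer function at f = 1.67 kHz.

Step 1 — Angular frequency: ω = 2π·1670 = 1.049e+04 rad/s.
Step 2 — Transfer function: H(jω) = jωL/(R + jωL).
Step 3 — Numerator jωL = j·12.07; denominator R + jωL = 422 + j12.07.
Step 4 — H = 0.000817 + j0.02857.
Step 5 — Magnitude: |H| = 0.02858 (-30.9 dB); phase: φ = 88.4°.

|H| = 0.02858 (-30.9 dB), φ = 88.4°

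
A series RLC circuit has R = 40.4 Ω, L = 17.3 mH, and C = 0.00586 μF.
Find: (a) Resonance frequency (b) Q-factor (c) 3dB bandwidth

Step 1 — Resonance condition Im(Z)=0 gives ω₀ = 1/√(LC).
Step 2 — ω₀ = 1/√(0.0173·5.86e-09) = 9.932e+04 rad/s.
Step 3 — f₀ = ω₀/(2π) = 1.581e+04 Hz.
Step 4 — Series Q: Q = ω₀L/R = 9.932e+04·0.0173/40.4 = 42.53.
Step 5 — 3dB bandwidth: Δω = ω₀/Q = 2335 rad/s; BW = Δω/(2π) = 371.7 Hz.

(a) f₀ = 1.581e+04 Hz  (b) Q = 42.53  (c) BW = 371.7 Hz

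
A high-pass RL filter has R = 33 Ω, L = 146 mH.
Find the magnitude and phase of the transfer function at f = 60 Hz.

Step 1 — Angular frequency: ω = 2π·60 = 377 rad/s.
Step 2 — Transfer function: H(jω) = jωL/(R + jωL).
Step 3 — Numerator jωL = j·55.04; denominator R + jωL = 33 + j55.04.
Step 4 — H = 0.7356 + j0.441.
Step 5 — Magnitude: |H| = 0.8577 (-1.3 dB); phase: φ = 30.9°.

|H| = 0.8577 (-1.3 dB), φ = 30.9°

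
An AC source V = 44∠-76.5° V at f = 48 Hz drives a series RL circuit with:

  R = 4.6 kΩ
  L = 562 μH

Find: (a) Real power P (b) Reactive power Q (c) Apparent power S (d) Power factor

Step 1 — Angular frequency: ω = 2π·f = 2π·48 = 301.6 rad/s.
Step 2 — Component impedances:
  R: Z = R = 4600 Ω
  L: Z = jωL = j·301.6·0.000562 = 0 + j0.1695 Ω
Step 3 — Series combination: Z_total = R + L = 4600 + j0.1695 Ω = 4600∠0.0° Ω.
Step 4 — Source phasor: V = 44∠-76.5° V = 10.27 - j42.78 V.
Step 5 — Current: I = V / Z = 0.002233 - j0.009301 A = 0.009565∠-76.5° A.
Step 6 — Complex power: S = V·I* = 0.4209 + j1.551e-05 VA.
Step 7 — Real power: P = Re(S) = 0.4209 W.
Step 8 — Reactive power: Q = Im(S) = 1.551e-05 VAR.
Step 9 — Apparent power: |S| = 0.4209 VA.
Step 10 — Power factor: PF = P/|S| = 1 (lagging).

(a) P = 0.4209 W  (b) Q = 1.551e-05 VAR  (c) S = 0.4209 VA  (d) PF = 1 (lagging)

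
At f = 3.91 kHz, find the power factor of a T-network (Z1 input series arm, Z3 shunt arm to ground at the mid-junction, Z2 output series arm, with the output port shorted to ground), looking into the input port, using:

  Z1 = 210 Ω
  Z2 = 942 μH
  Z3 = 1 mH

Step 1 — Angular frequency: ω = 2π·f = 2π·3910 = 2.457e+04 rad/s.
Step 2 — Component impedances:
  Z1: Z = R = 210 Ω
  Z2: Z = jωL = j·2.457e+04·0.000942 = 0 + j23.14 Ω
  Z3: Z = jωL = j·2.457e+04·0.001 = 0 + j24.57 Ω
Step 3 — With the output port shorted to ground, the output series arm Z2 runs from the junction to ground; the shunt arm Z3 also runs from the junction to ground. They appear in parallel: Z3 || Z2 = 0 + j11.92 Ω.
Step 4 — Series with input arm Z1: Z_in = Z1 + (Z3 || Z2) = 210 + j11.92 Ω = 210.3∠3.2° Ω.
Step 5 — Power factor: PF = cos(φ) = Re(Z)/|Z| = 210/210.34 = 0.9984.
Step 6 — Type: Im(Z) = 11.92 ⇒ lagging (phase φ = 3.2°).

PF = 0.9984 (lagging, φ = 3.2°)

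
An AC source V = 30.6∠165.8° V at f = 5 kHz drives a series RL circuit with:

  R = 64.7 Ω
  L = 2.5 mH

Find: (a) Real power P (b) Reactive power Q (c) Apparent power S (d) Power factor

Step 1 — Angular frequency: ω = 2π·f = 2π·5000 = 3.142e+04 rad/s.
Step 2 — Component impedances:
  R: Z = R = 64.7 Ω
  L: Z = jωL = j·3.142e+04·0.0025 = 0 + j78.54 Ω
Step 3 — Series combination: Z_total = R + L = 64.7 + j78.54 Ω = 101.8∠50.5° Ω.
Step 4 — Source phasor: V = 30.6∠165.8° V = -29.67 + j7.506 V.
Step 5 — Current: I = V / Z = -0.1284 + j0.2719 A = 0.3007∠115.3° A.
Step 6 — Complex power: S = V·I* = 5.851 + j7.102 VA.
Step 7 — Real power: P = Re(S) = 5.851 W.
Step 8 — Reactive power: Q = Im(S) = 7.102 VAR.
Step 9 — Apparent power: |S| = 9.202 VA.
Step 10 — Power factor: PF = P/|S| = 0.6358 (lagging).

(a) P = 5.851 W  (b) Q = 7.102 VAR  (c) S = 9.202 VA  (d) PF = 0.6358 (lagging)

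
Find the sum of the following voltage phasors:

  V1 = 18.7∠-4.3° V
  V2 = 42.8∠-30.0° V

Step 1 — Convert each phasor to rectangular form:
  V1 = 18.7·(cos(-4.3°) + j·sin(-4.3°)) = 18.65 - j1.402 V
  V2 = 42.8·(cos(-30.0°) + j·sin(-30.0°)) = 37.07 - j21.4 V
Step 2 — Sum components: V_total = 55.71 - j22.8 V.
Step 3 — Convert to polar: |V_total| = 60.2 V, ∠V_total = -22.3°.

V_total = 60.2∠-22.3° V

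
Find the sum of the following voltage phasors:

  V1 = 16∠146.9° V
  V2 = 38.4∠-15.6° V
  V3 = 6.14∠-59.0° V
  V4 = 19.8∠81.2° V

Step 1 — Convert each phasor to rectangular form:
  V1 = 16·(cos(146.9°) + j·sin(146.9°)) = -13.4 + j8.738 V
  V2 = 38.4·(cos(-15.6°) + j·sin(-15.6°)) = 36.99 - j10.33 V
  V3 = 6.14·(cos(-59.0°) + j·sin(-59.0°)) = 3.162 - j5.263 V
  V4 = 19.8·(cos(81.2°) + j·sin(81.2°)) = 3.029 + j19.57 V
Step 2 — Sum components: V_total = 29.77 + j12.72 V.
Step 3 — Convert to polar: |V_total| = 32.37 V, ∠V_total = 23.1°.

V_total = 32.37∠23.1° V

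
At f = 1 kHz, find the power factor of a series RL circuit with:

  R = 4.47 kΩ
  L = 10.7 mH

Step 1 — Angular frequency: ω = 2π·f = 2π·1000 = 6283 rad/s.
Step 2 — Component impedances:
  R: Z = R = 4470 Ω
  L: Z = jωL = j·6283·0.0107 = 0 + j67.23 Ω
Step 3 — Series combination: Z_total = R + L = 4470 + j67.23 Ω = 4471∠0.9° Ω.
Step 4 — Power factor: PF = cos(φ) = Re(Z)/|Z| = 4470/4470.5 = 0.9999.
Step 5 — Type: Im(Z) = 67.23 ⇒ lagging (phase φ = 0.9°).

PF = 0.9999 (lagging, φ = 0.9°)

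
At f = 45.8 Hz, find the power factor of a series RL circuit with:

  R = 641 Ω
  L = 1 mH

Step 1 — Angular frequency: ω = 2π·f = 2π·45.8 = 287.8 rad/s.
Step 2 — Component impedances:
  R: Z = R = 641 Ω
  L: Z = jωL = j·287.8·0.001 = 0 + j0.2878 Ω
Step 3 — Series combination: Z_total = R + L = 641 + j0.2878 Ω = 641∠0.0° Ω.
Step 4 — Power factor: PF = cos(φ) = Re(Z)/|Z| = 641/641 = 1.
Step 5 — Type: Im(Z) = 0.2878 ⇒ lagging (phase φ = 0.0°).

PF = 1 (lagging, φ = 0.0°)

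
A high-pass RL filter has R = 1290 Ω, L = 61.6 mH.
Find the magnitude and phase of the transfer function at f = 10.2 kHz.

Step 1 — Angular frequency: ω = 2π·1.02e+04 = 6.409e+04 rad/s.
Step 2 — Transfer function: H(jω) = jωL/(R + jωL).
Step 3 — Numerator jωL = j·3948; denominator R + jωL = 1290 + j3948.
Step 4 — H = 0.9035 + j0.2952.
Step 5 — Magnitude: |H| = 0.9505 (-0.4 dB); phase: φ = 18.1°.

|H| = 0.9505 (-0.4 dB), φ = 18.1°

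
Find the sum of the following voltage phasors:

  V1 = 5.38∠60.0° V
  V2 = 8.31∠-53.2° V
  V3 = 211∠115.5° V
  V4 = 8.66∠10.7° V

Step 1 — Convert each phasor to rectangular form:
  V1 = 5.38·(cos(60.0°) + j·sin(60.0°)) = 2.69 + j4.659 V
  V2 = 8.31·(cos(-53.2°) + j·sin(-53.2°)) = 4.978 - j6.654 V
  V3 = 211·(cos(115.5°) + j·sin(115.5°)) = -90.84 + j190.4 V
  V4 = 8.66·(cos(10.7°) + j·sin(10.7°)) = 8.509 + j1.608 V
Step 2 — Sum components: V_total = -74.66 + j190.1 V.
Step 3 — Convert to polar: |V_total| = 204.2 V, ∠V_total = 111.4°.

V_total = 204.2∠111.4° V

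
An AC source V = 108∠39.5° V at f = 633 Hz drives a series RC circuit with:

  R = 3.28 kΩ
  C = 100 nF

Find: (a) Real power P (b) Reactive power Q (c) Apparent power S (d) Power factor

Step 1 — Angular frequency: ω = 2π·f = 2π·633 = 3977 rad/s.
Step 2 — Component impedances:
  R: Z = R = 3280 Ω
  C: Z = 1/(jωC) = -j/(ω·C) = 0 - j2514 Ω
Step 3 — Series combination: Z_total = R + C = 3280 - j2514 Ω = 4133∠-37.5° Ω.
Step 4 — Source phasor: V = 108∠39.5° V = 83.34 + j68.7 V.
Step 5 — Current: I = V / Z = 0.005891 + j0.02546 A = 0.02613∠77.0° A.
Step 6 — Complex power: S = V·I* = 2.24 - j1.717 VA.
Step 7 — Real power: P = Re(S) = 2.24 W.
Step 8 — Reactive power: Q = Im(S) = -1.717 VAR.
Step 9 — Apparent power: |S| = 2.822 VA.
Step 10 — Power factor: PF = P/|S| = 0.7936 (leading).

(a) P = 2.24 W  (b) Q = -1.717 VAR  (c) S = 2.822 VA  (d) PF = 0.7936 (leading)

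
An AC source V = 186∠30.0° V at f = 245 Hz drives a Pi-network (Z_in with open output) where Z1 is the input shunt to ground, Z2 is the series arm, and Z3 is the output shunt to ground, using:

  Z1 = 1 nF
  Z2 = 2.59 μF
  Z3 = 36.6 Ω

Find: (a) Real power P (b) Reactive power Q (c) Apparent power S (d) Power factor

Step 1 — Angular frequency: ω = 2π·f = 2π·245 = 1539 rad/s.
Step 2 — Component impedances:
  Z1: Z = 1/(jωC) = -j/(ω·C) = 0 - j6.496e+05 Ω
  Z2: Z = 1/(jωC) = -j/(ω·C) = 0 - j250.8 Ω
  Z3: Z = R = 36.6 Ω
Step 3 — With open output, the series arm Z2 and the output shunt Z3 appear in series to ground: Z2 + Z3 = 36.6 - j250.8 Ω.
Step 4 — Parallel with input shunt Z1: Z_in = Z1 || (Z2 + Z3) = 36.57 - j250.7 Ω = 253.4∠-81.7° Ω.
Step 5 — Source phasor: V = 186∠30.0° V = 161.1 + j93 V.
Step 6 — Current: I = V / Z = -0.2714 + j0.6821 A = 0.7341∠111.7° A.
Step 7 — Complex power: S = V·I* = 19.71 - j135.1 VA.
Step 8 — Real power: P = Re(S) = 19.71 W.
Step 9 — Reactive power: Q = Im(S) = -135.1 VAR.
Step 10 — Apparent power: |S| = 136.5 VA.
Step 11 — Power factor: PF = P/|S| = 0.1443 (leading).

(a) P = 19.71 W  (b) Q = -135.1 VAR  (c) S = 136.5 VA  (d) PF = 0.1443 (leading)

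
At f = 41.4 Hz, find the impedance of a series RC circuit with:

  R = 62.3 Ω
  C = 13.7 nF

Step 1 — Angular frequency: ω = 2π·f = 2π·41.4 = 260.1 rad/s.
Step 2 — Component impedances:
  R: Z = R = 62.3 Ω
  C: Z = 1/(jωC) = -j/(ω·C) = 0 - j2.806e+05 Ω
Step 3 — Series combination: Z_total = R + C = 62.3 - j2.806e+05 Ω = 2.806e+05∠-90.0° Ω.

Z = 62.3 - j2.806e+05 Ω = 2.806e+05∠-90.0° Ω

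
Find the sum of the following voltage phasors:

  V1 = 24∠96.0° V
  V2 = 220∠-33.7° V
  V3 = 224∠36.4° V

Step 1 — Convert each phasor to rectangular form:
  V1 = 24·(cos(96.0°) + j·sin(96.0°)) = -2.509 + j23.87 V
  V2 = 220·(cos(-33.7°) + j·sin(-33.7°)) = 183 - j122.1 V
  V3 = 224·(cos(36.4°) + j·sin(36.4°)) = 180.3 + j132.9 V
Step 2 — Sum components: V_total = 360.8 + j34.73 V.
Step 3 — Convert to polar: |V_total| = 362.5 V, ∠V_total = 5.5°.

V_total = 362.5∠5.5° V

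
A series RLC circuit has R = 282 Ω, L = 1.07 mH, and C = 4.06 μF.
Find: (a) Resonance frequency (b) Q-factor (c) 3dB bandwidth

Step 1 — Resonance condition Im(Z)=0 gives ω₀ = 1/√(LC).
Step 2 — ω₀ = 1/√(0.00107·4.06e-06) = 1.517e+04 rad/s.
Step 3 — f₀ = ω₀/(2π) = 2415 Hz.
Step 4 — Series Q: Q = ω₀L/R = 1.517e+04·0.00107/282 = 0.05757.
Step 5 — 3dB bandwidth: Δω = ω₀/Q = 2.636e+05 rad/s; BW = Δω/(2π) = 4.195e+04 Hz.

(a) f₀ = 2415 Hz  (b) Q = 0.05757  (c) BW = 4.195e+04 Hz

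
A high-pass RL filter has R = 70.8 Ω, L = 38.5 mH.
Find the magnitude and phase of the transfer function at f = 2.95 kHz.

Step 1 — Angular frequency: ω = 2π·2950 = 1.854e+04 rad/s.
Step 2 — Transfer function: H(jω) = jωL/(R + jωL).
Step 3 — Numerator jωL = j·713.6; denominator R + jωL = 70.8 + j713.6.
Step 4 — H = 0.9903 + j0.09825.
Step 5 — Magnitude: |H| = 0.9951 (-0.0 dB); phase: φ = 5.7°.

|H| = 0.9951 (-0.0 dB), φ = 5.7°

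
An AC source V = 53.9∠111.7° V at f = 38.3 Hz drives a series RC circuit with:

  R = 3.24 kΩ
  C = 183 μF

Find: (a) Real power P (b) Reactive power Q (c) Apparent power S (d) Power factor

Step 1 — Angular frequency: ω = 2π·f = 2π·38.3 = 240.6 rad/s.
Step 2 — Component impedances:
  R: Z = R = 3240 Ω
  C: Z = 1/(jωC) = -j/(ω·C) = 0 - j22.71 Ω
Step 3 — Series combination: Z_total = R + C = 3240 - j22.71 Ω = 3240∠-0.4° Ω.
Step 4 — Source phasor: V = 53.9∠111.7° V = -19.93 + j50.08 V.
Step 5 — Current: I = V / Z = -0.006259 + j0.01541 A = 0.01664∠112.1° A.
Step 6 — Complex power: S = V·I* = 0.8966 - j0.006284 VA.
Step 7 — Real power: P = Re(S) = 0.8966 W.
Step 8 — Reactive power: Q = Im(S) = -0.006284 VAR.
Step 9 — Apparent power: |S| = 0.8966 VA.
Step 10 — Power factor: PF = P/|S| = 1 (leading).

(a) P = 0.8966 W  (b) Q = -0.006284 VAR  (c) S = 0.8966 VA  (d) PF = 1 (leading)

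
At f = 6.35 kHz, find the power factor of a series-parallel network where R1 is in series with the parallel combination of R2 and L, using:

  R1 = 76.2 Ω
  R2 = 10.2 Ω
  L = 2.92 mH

Step 1 — Angular frequency: ω = 2π·f = 2π·6350 = 3.99e+04 rad/s.
Step 2 — Component impedances:
  R1: Z = R = 76.2 Ω
  R2: Z = R = 10.2 Ω
  L: Z = jωL = j·3.99e+04·0.00292 = 0 + j116.5 Ω
Step 3 — Parallel branch: R2 || L = 1/(1/R2 + 1/L) = 10.12 + j0.8862 Ω.
Step 4 — Series with R1: Z_total = R1 + (R2 || L) = 86.32 + j0.8862 Ω = 86.33∠0.6° Ω.
Step 5 — Power factor: PF = cos(φ) = Re(Z)/|Z| = 86.32/86.33 = 0.9999.
Step 6 — Type: Im(Z) = 0.8862 ⇒ lagging (phase φ = 0.6°).

PF = 0.9999 (lagging, φ = 0.6°)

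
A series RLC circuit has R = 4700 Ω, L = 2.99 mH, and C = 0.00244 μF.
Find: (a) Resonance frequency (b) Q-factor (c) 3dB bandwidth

Step 1 — Resonance condition Im(Z)=0 gives ω₀ = 1/√(LC).
Step 2 — ω₀ = 1/√(0.00299·2.44e-09) = 3.702e+05 rad/s.
Step 3 — f₀ = ω₀/(2π) = 5.892e+04 Hz.
Step 4 — Series Q: Q = ω₀L/R = 3.702e+05·0.00299/4700 = 0.2355.
Step 5 — 3dB bandwidth: Δω = ω₀/Q = 1.572e+06 rad/s; BW = Δω/(2π) = 2.502e+05 Hz.

(a) f₀ = 5.892e+04 Hz  (b) Q = 0.2355  (c) BW = 2.502e+05 Hz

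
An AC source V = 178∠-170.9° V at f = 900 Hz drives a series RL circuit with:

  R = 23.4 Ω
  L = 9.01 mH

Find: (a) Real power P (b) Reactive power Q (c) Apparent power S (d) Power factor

Step 1 — Angular frequency: ω = 2π·f = 2π·900 = 5655 rad/s.
Step 2 — Component impedances:
  R: Z = R = 23.4 Ω
  L: Z = jωL = j·5655·0.00901 = 0 + j50.95 Ω
Step 3 — Series combination: Z_total = R + L = 23.4 + j50.95 Ω = 56.07∠65.3° Ω.
Step 4 — Source phasor: V = 178∠-170.9° V = -175.8 - j28.15 V.
Step 5 — Current: I = V / Z = -1.765 + j2.639 A = 3.175∠123.8° A.
Step 6 — Complex power: S = V·I* = 235.9 + j513.5 VA.
Step 7 — Real power: P = Re(S) = 235.9 W.
Step 8 — Reactive power: Q = Im(S) = 513.5 VAR.
Step 9 — Apparent power: |S| = 565.1 VA.
Step 10 — Power factor: PF = P/|S| = 0.4174 (lagging).

(a) P = 235.9 W  (b) Q = 513.5 VAR  (c) S = 565.1 VA  (d) PF = 0.4174 (lagging)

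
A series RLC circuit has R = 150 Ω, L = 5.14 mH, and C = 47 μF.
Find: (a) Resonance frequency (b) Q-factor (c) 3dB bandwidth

Step 1 — Resonance: ω₀ = 1/√(LC) = 1/√(0.00514·4.7e-05) = 2035 rad/s.
Step 2 — f₀ = ω₀/(2π) = 323.8 Hz.
Step 3 — Series Q: Q = ω₀L/R = 2035·0.00514/150 = 0.06972.
Step 4 — Bandwidth: Δω = ω₀/Q = 2.918e+04 rad/s; BW = Δω/(2π) = 4645 Hz.

(a) f₀ = 323.8 Hz  (b) Q = 0.06972  (c) BW = 4645 Hz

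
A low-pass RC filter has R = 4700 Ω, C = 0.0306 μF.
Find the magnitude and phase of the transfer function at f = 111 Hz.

Step 1 — Angular frequency: ω = 2π·111 = 697.4 rad/s.
Step 2 — Transfer function: H(jω) = 1/(1 + jωRC).
Step 3 — Denominator: 1 + jωRC = 1 + j·697.4·4700·3.06e-08 = 1 + j0.1003.
Step 4 — H = 0.99 - j0.09931.
Step 5 — Magnitude: |H| = 0.995 (-0.0 dB); phase: φ = -5.7°.

|H| = 0.995 (-0.0 dB), φ = -5.7°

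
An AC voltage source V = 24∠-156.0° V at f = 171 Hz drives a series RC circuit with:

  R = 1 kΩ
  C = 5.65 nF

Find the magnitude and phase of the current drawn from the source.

Step 1 — Angular frequency: ω = 2π·f = 2π·171 = 1074 rad/s.
Step 2 — Component impedances:
  R: Z = R = 1000 Ω
  C: Z = 1/(jωC) = -j/(ω·C) = 0 - j1.647e+05 Ω
Step 3 — Series combination: Z_total = R + C = 1000 - j1.647e+05 Ω = 1.647e+05∠-89.7° Ω.
Step 4 — Source phasor: V = 24∠-156.0° V = -21.93 - j9.762 V.
Step 5 — Ohm's law: I = V / Z_total = (-21.93 - j9.762) / (1000 - j1.647e+05) = 5.845e-05 - j0.0001335 A.
Step 6 — Convert to polar: |I| = 0.0001457 A, ∠I = -66.3°.

I = 0.0001457∠-66.3° A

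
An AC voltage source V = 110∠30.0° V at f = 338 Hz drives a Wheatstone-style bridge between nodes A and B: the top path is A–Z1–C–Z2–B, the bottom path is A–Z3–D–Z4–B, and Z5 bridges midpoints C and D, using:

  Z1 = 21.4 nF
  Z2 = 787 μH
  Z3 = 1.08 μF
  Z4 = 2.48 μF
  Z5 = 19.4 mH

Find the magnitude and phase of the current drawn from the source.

Step 1 — Angular frequency: ω = 2π·f = 2π·338 = 2124 rad/s.
Step 2 — Component impedances:
  Z1: Z = 1/(jωC) = -j/(ω·C) = 0 - j2.2e+04 Ω
  Z2: Z = jωL = j·2124·0.000787 = 0 + j1.671 Ω
  Z3: Z = 1/(jωC) = -j/(ω·C) = 0 - j436 Ω
  Z4: Z = 1/(jωC) = -j/(ω·C) = 0 - j189.9 Ω
  Z5: Z = jωL = j·2124·0.0194 = 0 + j41.2 Ω
Step 3 — Bridge requires nodal analysis (the Z5 bridge couples midpoints C and D, so the two paths cannot be reduced to a simple series/parallel combination). Setting node B to ground and injecting 1 A at node A, the 3-node admittance system at A, C, D solves to V_A = Z_AB = 0 - j374.1 Ω = 374.1∠-90.0° Ω.
Step 4 — Source phasor: V = 110∠30.0° V = 95.26 + j55 V.
Step 5 — Ohm's law: I = V / Z_total = (95.26 + j55) / (0 - j374.1) = -0.147 + j0.2547 A.
Step 6 — Convert to polar: |I| = 0.2941 A, ∠I = 120.0°.

I = 0.2941∠120.0° A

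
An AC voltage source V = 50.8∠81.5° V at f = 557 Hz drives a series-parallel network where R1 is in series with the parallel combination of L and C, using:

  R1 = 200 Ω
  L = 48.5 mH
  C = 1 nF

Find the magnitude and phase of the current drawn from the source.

Step 1 — Angular frequency: ω = 2π·f = 2π·557 = 3500 rad/s.
Step 2 — Component impedances:
  R1: Z = R = 200 Ω
  L: Z = jωL = j·3500·0.0485 = 0 + j169.7 Ω
  C: Z = 1/(jωC) = -j/(ω·C) = 0 - j2.857e+05 Ω
Step 3 — Parallel branch: L || C = 1/(1/L + 1/C) = 0 + j169.8 Ω.
Step 4 — Series with R1: Z_total = R1 + (L || C) = 200 + j169.8 Ω = 262.4∠40.3° Ω.
Step 5 — Source phasor: V = 50.8∠81.5° V = 7.509 + j50.24 V.
Step 6 — Ohm's law: I = V / Z_total = (7.509 + j50.24) / (200 + j169.8) = 0.1458 + j0.1274 A.
Step 7 — Convert to polar: |I| = 0.1936 A, ∠I = 41.2°.

I = 0.1936∠41.2° A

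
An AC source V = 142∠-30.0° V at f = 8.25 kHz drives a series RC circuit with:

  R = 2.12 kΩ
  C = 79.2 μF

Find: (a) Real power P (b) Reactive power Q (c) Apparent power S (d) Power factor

Step 1 — Angular frequency: ω = 2π·f = 2π·8250 = 5.184e+04 rad/s.
Step 2 — Component impedances:
  R: Z = R = 2120 Ω
  C: Z = 1/(jωC) = -j/(ω·C) = 0 - j0.2436 Ω
Step 3 — Series combination: Z_total = R + C = 2120 - j0.2436 Ω = 2120∠-0.0° Ω.
Step 4 — Source phasor: V = 142∠-30.0° V = 123 - j71 V.
Step 5 — Current: I = V / Z = 0.05801 - j0.03348 A = 0.06698∠-30.0° A.
Step 6 — Complex power: S = V·I* = 9.511 - j0.001093 VA.
Step 7 — Real power: P = Re(S) = 9.511 W.
Step 8 — Reactive power: Q = Im(S) = -0.001093 VAR.
Step 9 — Apparent power: |S| = 9.511 VA.
Step 10 — Power factor: PF = P/|S| = 1 (leading).

(a) P = 9.511 W  (b) Q = -0.001093 VAR  (c) S = 9.511 VA  (d) PF = 1 (leading)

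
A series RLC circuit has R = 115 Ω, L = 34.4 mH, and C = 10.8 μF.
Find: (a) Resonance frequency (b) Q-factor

Step 1 — Resonance condition Im(Z)=0 gives ω₀ = 1/√(LC).
Step 2 — ω₀ = 1/√(0.0344·1.08e-05) = 1641 rad/s.
Step 3 — f₀ = ω₀/(2π) = 261.1 Hz.
Step 4 — Series Q: Q = ω₀L/R = 1641·0.0344/115 = 0.4908.

(a) f₀ = 261.1 Hz  (b) Q = 0.4908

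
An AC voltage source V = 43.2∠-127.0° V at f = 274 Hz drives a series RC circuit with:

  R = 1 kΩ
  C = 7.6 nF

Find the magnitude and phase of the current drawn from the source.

Step 1 — Angular frequency: ω = 2π·f = 2π·274 = 1722 rad/s.
Step 2 — Component impedances:
  R: Z = R = 1000 Ω
  C: Z = 1/(jωC) = -j/(ω·C) = 0 - j7.643e+04 Ω
Step 3 — Series combination: Z_total = R + C = 1000 - j7.643e+04 Ω = 7.644e+04∠-89.3° Ω.
Step 4 — Source phasor: V = 43.2∠-127.0° V = -26 - j34.5 V.
Step 5 — Ohm's law: I = V / Z_total = (-26 - j34.5) / (1000 - j7.643e+04) = 0.0004469 - j0.000346 A.
Step 6 — Convert to polar: |I| = 0.0005652 A, ∠I = -37.7°.

I = 0.0005652∠-37.7° A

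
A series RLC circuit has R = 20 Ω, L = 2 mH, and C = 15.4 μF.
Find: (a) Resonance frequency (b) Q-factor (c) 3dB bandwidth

Step 1 — Resonance condition Im(Z)=0 gives ω₀ = 1/√(LC).
Step 2 — ω₀ = 1/√(0.002·1.54e-05) = 5698 rad/s.
Step 3 — f₀ = ω₀/(2π) = 906.9 Hz.
Step 4 — Series Q: Q = ω₀L/R = 5698·0.002/20 = 0.5698.
Step 5 — 3dB bandwidth: Δω = ω₀/Q = 1e+04 rad/s; BW = Δω/(2π) = 1592 Hz.

(a) f₀ = 906.9 Hz  (b) Q = 0.5698  (c) BW = 1592 Hz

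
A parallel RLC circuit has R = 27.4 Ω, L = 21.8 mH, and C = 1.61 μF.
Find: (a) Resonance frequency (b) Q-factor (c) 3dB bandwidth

Step 1 — Resonance: ω₀ = 1/√(LC) = 1/√(0.0218·1.61e-06) = 5338 rad/s.
Step 2 — f₀ = ω₀/(2π) = 849.5 Hz.
Step 3 — Parallel Q: Q = R/(ω₀L) = 27.4/(5338·0.0218) = 0.2355.
Step 4 — Bandwidth: Δω = ω₀/Q = 2.267e+04 rad/s; BW = Δω/(2π) = 3608 Hz.

(a) f₀ = 849.5 Hz  (b) Q = 0.2355  (c) BW = 3608 Hz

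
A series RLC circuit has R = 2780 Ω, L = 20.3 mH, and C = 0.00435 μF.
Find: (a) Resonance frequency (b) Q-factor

Step 1 — Resonance condition Im(Z)=0 gives ω₀ = 1/√(LC).
Step 2 — ω₀ = 1/√(0.0203·4.35e-09) = 1.064e+05 rad/s.
Step 3 — f₀ = ω₀/(2π) = 1.694e+04 Hz.
Step 4 — Series Q: Q = ω₀L/R = 1.064e+05·0.0203/2780 = 0.7771.

(a) f₀ = 1.694e+04 Hz  (b) Q = 0.7771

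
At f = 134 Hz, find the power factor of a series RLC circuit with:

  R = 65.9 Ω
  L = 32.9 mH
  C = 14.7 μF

Step 1 — Angular frequency: ω = 2π·f = 2π·134 = 841.9 rad/s.
Step 2 — Component impedances:
  R: Z = R = 65.9 Ω
  L: Z = jωL = j·841.9·0.0329 = 0 + j27.7 Ω
  C: Z = 1/(jωC) = -j/(ω·C) = 0 - j80.8 Ω
Step 3 — Series combination: Z_total = R + L + C = 65.9 - j53.1 Ω = 84.63∠-38.9° Ω.
Step 4 — Power factor: PF = cos(φ) = Re(Z)/|Z| = 65.9/84.63 = 0.7787.
Step 5 — Type: Im(Z) = -53.1 ⇒ leading (phase φ = -38.9°).

PF = 0.7787 (leading, φ = -38.9°)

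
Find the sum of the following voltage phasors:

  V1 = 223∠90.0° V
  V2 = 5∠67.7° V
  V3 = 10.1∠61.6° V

Step 1 — Convert each phasor to rectangular form:
  V1 = 223·(cos(90.0°) + j·sin(90.0°)) = 0 + j223 V
  V2 = 5·(cos(67.7°) + j·sin(67.7°)) = 1.897 + j4.626 V
  V3 = 10.1·(cos(61.6°) + j·sin(61.6°)) = 4.804 + j8.884 V
Step 2 — Sum components: V_total = 6.701 + j236.5 V.
Step 3 — Convert to polar: |V_total| = 236.6 V, ∠V_total = 88.4°.

V_total = 236.6∠88.4° V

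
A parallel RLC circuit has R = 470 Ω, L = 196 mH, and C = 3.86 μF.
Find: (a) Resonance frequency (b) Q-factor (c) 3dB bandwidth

Step 1 — Resonance: ω₀ = 1/√(LC) = 1/√(0.196·3.86e-06) = 1150 rad/s.
Step 2 — f₀ = ω₀/(2π) = 183 Hz.
Step 3 — Parallel Q: Q = R/(ω₀L) = 470/(1150·0.196) = 2.086.
Step 4 — Bandwidth: Δω = ω₀/Q = 551.2 rad/s; BW = Δω/(2π) = 87.73 Hz.

(a) f₀ = 183 Hz  (b) Q = 2.086  (c) BW = 87.73 Hz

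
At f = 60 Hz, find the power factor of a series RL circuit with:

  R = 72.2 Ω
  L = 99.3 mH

Step 1 — Angular frequency: ω = 2π·f = 2π·60 = 377 rad/s.
Step 2 — Component impedances:
  R: Z = R = 72.2 Ω
  L: Z = jωL = j·377·0.0993 = 0 + j37.44 Ω
Step 3 — Series combination: Z_total = R + L = 72.2 + j37.44 Ω = 81.33∠27.4° Ω.
Step 4 — Power factor: PF = cos(φ) = Re(Z)/|Z| = 72.2/81.328 = 0.8878.
Step 5 — Type: Im(Z) = 37.44 ⇒ lagging (phase φ = 27.4°).

PF = 0.8878 (lagging, φ = 27.4°)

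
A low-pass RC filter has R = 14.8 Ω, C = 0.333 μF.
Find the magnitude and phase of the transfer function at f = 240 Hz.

Step 1 — Angular frequency: ω = 2π·240 = 1508 rad/s.
Step 2 — Transfer function: H(jω) = 1/(1 + jωRC).
Step 3 — Denominator: 1 + jωRC = 1 + j·1508·14.8·3.33e-07 = 1 + j0.007432.
Step 4 — H = 0.9999 - j0.007431.
Step 5 — Magnitude: |H| = 1 (-0.0 dB); phase: φ = -0.4°.

|H| = 1 (-0.0 dB), φ = -0.4°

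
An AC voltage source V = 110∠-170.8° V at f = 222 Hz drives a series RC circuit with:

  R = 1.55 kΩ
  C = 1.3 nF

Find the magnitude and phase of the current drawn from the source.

Step 1 — Angular frequency: ω = 2π·f = 2π·222 = 1395 rad/s.
Step 2 — Component impedances:
  R: Z = R = 1550 Ω
  C: Z = 1/(jωC) = -j/(ω·C) = 0 - j5.515e+05 Ω
Step 3 — Series combination: Z_total = R + C = 1550 - j5.515e+05 Ω = 5.515e+05∠-89.8° Ω.
Step 4 — Source phasor: V = 110∠-170.8° V = -108.6 - j17.59 V.
Step 5 — Ohm's law: I = V / Z_total = (-108.6 - j17.59) / (1550 - j5.515e+05) = 3.134e-05 - j0.000197 A.
Step 6 — Convert to polar: |I| = 0.0001995 A, ∠I = -81.0°.

I = 0.0001995∠-81.0° A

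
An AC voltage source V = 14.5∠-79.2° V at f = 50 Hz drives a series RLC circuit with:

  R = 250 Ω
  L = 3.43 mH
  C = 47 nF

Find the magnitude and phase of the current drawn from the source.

Step 1 — Angular frequency: ω = 2π·f = 2π·50 = 314.2 rad/s.
Step 2 — Component impedances:
  R: Z = R = 250 Ω
  L: Z = jωL = j·314.2·0.00343 = 0 + j1.078 Ω
  C: Z = 1/(jωC) = -j/(ω·C) = 0 - j6.773e+04 Ω
Step 3 — Series combination: Z_total = R + L + C = 250 - j6.772e+04 Ω = 6.772e+04∠-89.8° Ω.
Step 4 — Source phasor: V = 14.5∠-79.2° V = 2.717 - j14.24 V.
Step 5 — Ohm's law: I = V / Z_total = (2.717 - j14.24) / (250 - j6.772e+04) = 0.0002105 + j3.934e-05 A.
Step 6 — Convert to polar: |I| = 0.0002141 A, ∠I = 10.6°.

I = 0.0002141∠10.6° A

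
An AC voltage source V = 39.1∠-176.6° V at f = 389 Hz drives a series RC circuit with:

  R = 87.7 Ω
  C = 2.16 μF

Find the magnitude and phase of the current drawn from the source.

Step 1 — Angular frequency: ω = 2π·f = 2π·389 = 2444 rad/s.
Step 2 — Component impedances:
  R: Z = R = 87.7 Ω
  C: Z = 1/(jωC) = -j/(ω·C) = 0 - j189.4 Ω
Step 3 — Series combination: Z_total = R + C = 87.7 - j189.4 Ω = 208.7∠-65.2° Ω.
Step 4 — Source phasor: V = 39.1∠-176.6° V = -39.03 - j2.319 V.
Step 5 — Ohm's law: I = V / Z_total = (-39.03 - j2.319) / (87.7 - j189.4) = -0.06848 - j0.1744 A.
Step 6 — Convert to polar: |I| = 0.1873 A, ∠I = -111.4°.

I = 0.1873∠-111.4° A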